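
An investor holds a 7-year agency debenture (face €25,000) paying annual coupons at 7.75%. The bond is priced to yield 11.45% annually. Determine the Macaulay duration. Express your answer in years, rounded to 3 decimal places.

5.509 years

Periodic yield y = 0.1145. Discount each cash flow and weight by its year:
  t   CF        PV=CF/(1+0.1145)^t    t·PV
  1     1,937.50     1,738.4477     1,738.4477
  2     1,937.50     1,559.8454     3,119.6909
  3     1,937.50     1,399.5921     4,198.7764
  4     1,937.50     1,255.8027     5,023.2109
  5     1,937.50     1,126.7858     5,633.9288
  6     1,937.50     1,011.0236     6,066.1413
  7    26,937.50    12,612.3722    88,286.6052
  Σ                 20,703.8695   114,066.8012
Price P = Σ PV = 20,703.8695.
Macaulay duration = Σ(t·PV) / P = 114,066.8012 / 20,703.8695 = 5.50944 years.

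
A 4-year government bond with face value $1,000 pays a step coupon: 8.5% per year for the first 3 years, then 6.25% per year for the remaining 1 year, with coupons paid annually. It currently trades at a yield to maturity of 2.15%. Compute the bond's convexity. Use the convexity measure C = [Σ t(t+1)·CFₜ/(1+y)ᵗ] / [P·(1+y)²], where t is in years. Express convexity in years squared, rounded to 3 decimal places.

With y = 0.0215:
  t   CF        PV=CF/(1+0.0215)^t    t·PV        t(t+1)·PV
  1        85.00        83.2110        83.2110         166.4219
  2        85.00        81.4596       162.9192         488.7575
  3        85.00        79.7451       239.2352         956.9408
  4     1,062.50       975.8329     3,903.3316      19,516.6579
  Σ                  1,220.2485     4,388.6969      21,128.7781
P = 1,220.2485.
Convexity = Σ t(t+1)·PV / [P·(1+y)²] = 21,128.7781 / (1,220.2485 × 1.043462) = 16.59393.

16.594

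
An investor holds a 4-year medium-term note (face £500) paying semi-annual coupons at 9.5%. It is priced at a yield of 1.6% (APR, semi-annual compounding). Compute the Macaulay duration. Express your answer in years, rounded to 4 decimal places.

Periodic yield y = 0.008. Discount each cash flow and weight by its period:
  t   CF        PV=CF/(1+0.008)^t    t·PV
  1        23.75        23.5615        23.5615
  2        23.75        23.3745        46.7490
  3        23.75        23.1890        69.5670
  4        23.75        23.0050        92.0198
  5        23.75        22.8224       114.1119
  6        23.75        22.6413       135.8475
  7        23.75        22.4616       157.2309
  8       523.75       491.4052     3,931.2419
  Σ                    652.4604     4,570.3296
Price P = Σ PV = 652.4604.
Macaulay duration = Σ(t·PV) / P = 4,570.3296 / 652.4604 = 7.00476 half-year periods.
In years: 7.00476 / 2 = 3.50238 years.

3.5024 years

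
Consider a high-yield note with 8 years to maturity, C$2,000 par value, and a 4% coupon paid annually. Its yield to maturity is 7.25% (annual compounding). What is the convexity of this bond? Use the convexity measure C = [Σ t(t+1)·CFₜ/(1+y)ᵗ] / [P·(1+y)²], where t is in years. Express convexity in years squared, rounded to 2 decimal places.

With y = 0.0725:
  t   CF        PV=CF/(1+0.0725)^t    t·PV        t(t+1)·PV
  1        80.00        74.5921        74.5921         149.1841
  2        80.00        69.5497       139.0994         417.2983
  3        80.00        64.8482       194.5447         778.1787
  4        80.00        60.4645       241.8582       1,209.2909
  5        80.00        56.3772       281.8860       1,691.3159
  6        80.00        52.5662       315.3969       2,207.7784
  7        80.00        49.0127       343.0891       2,744.7128
  8     2,080.00     1,188.1874     9,505.4989      85,549.4899
  Σ                  1,615.5980    11,095.9652      94,747.2491
P = 1,615.5980.
Convexity = Σ t(t+1)·PV / [P·(1+y)²] = 94,747.2491 / (1,615.5980 × 1.150256) = 50.98456.

50.98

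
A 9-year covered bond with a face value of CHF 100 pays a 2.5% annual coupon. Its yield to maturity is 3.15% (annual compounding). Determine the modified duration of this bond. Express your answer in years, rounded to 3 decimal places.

7.895 years

Periodic yield y = 0.0315. First find Macaulay duration:
  t   CF        PV=CF/(1+0.0315)^t    t·PV
  1         2.50         2.4237         2.4237
  2         2.50         2.3496         4.6993
  3         2.50         2.2779         6.8337
  4         2.50         2.2083         8.8333
  5         2.50         2.1409        10.7044
  6         2.50         2.0755        12.4531
  7         2.50         2.0121        14.0849
  8         2.50         1.9507        15.6054
  9       102.50        77.5355       697.8198
  Σ                     94.9742       773.4575
P = 94.9742; Macaulay duration = 773.4575 / 94.9742 = 8.14387 years.
Modified duration = D_Mac / (1 + y) = 8.14387 / 1.0315 = 7.89517 years.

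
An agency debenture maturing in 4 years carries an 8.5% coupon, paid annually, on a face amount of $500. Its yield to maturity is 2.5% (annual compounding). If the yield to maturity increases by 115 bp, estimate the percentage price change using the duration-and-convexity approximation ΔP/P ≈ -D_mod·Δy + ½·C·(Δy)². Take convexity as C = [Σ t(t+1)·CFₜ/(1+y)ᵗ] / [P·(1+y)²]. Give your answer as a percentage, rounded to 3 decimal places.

-3.931%

With y = 0.025:
  t   CF        PV=CF/(1+0.025)^t    t·PV        t(t+1)·PV
  1        42.50        41.4634        41.4634          82.9268
  2        42.50        40.4521        80.9042         242.7127
  3        42.50        39.4655       118.3964         473.5857
  4       542.50       491.4782     1,965.9129       9,829.5645
  Σ                    612.8592     2,206.6770      10,628.7897
P = 612.8592; D_Mac = 3.60063 yrs; D_mod = 3.51281 yrs; C = 16.50727.
Duration effect: -3.51281 × (+0.0115) = -0.040397
Convexity effect: 0.5 × 16.50727 × (0.0115)² = +0.0010915
ΔP/P ≈ -0.040397 + 0.0010915 = -0.039306 = -3.9306%.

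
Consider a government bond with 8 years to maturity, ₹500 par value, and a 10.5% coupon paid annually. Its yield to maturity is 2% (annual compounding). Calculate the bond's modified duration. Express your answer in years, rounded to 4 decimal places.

6.1683 years

Periodic yield y = 0.02. First find Macaulay duration:
  t   CF        PV=CF/(1+0.02)^t    t·PV
  1        52.50        51.4706        51.4706
  2        52.50        50.4614       100.9227
  3        52.50        49.4719       148.4158
  4        52.50        48.5019       194.0075
  5        52.50        47.5509       237.7543
  6        52.50        46.6185       279.7110
  7        52.50        45.7044       319.9309
  8       552.50       471.5534     3,772.4274
  Σ                    811.3330     5,104.6402
P = 811.3330; Macaulay duration = 5,104.6402 / 811.3330 = 6.29167 years.
Modified duration = D_Mac / (1 + y) = 6.29167 / 1.02 = 6.16831 years.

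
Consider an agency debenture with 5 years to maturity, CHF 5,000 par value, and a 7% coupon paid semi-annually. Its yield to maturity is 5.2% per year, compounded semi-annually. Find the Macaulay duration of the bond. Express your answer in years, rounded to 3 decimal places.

4.334 years

Periodic yield y = 0.026. Discount each cash flow and weight by its period:
  t   CF        PV=CF/(1+0.026)^t    t·PV
  1       175.00       170.5653       170.5653
  2       175.00       166.2430       332.4860
  3       175.00       162.0302       486.0906
  4       175.00       157.9242       631.6967
  5       175.00       153.9222       769.6110
  6       175.00       150.0216       900.1298
  7       175.00       146.2199     1,023.5394
  8       175.00       142.5145     1,140.1163
  9       175.00       138.9031     1,250.1275
  10    5,175.00     4,003.4715    40,034.7155
  Σ                  5,391.8155    46,739.0780
Price P = Σ PV = 5,391.8155.
Macaulay duration = Σ(t·PV) / P = 46,739.0780 / 5,391.8155 = 8.66852 half-year periods.
In years: 8.66852 / 2 = 4.33426 years.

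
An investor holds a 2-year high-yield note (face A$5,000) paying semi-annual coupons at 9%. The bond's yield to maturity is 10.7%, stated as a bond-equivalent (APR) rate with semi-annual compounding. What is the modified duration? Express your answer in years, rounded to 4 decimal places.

1.7772 years

Periodic yield y = 0.0535. First find Macaulay duration:
  t   CF        PV=CF/(1+0.0535)^t    t·PV
  1       225.00       213.5738       213.5738
  2       225.00       202.7279       405.4557
  3       225.00       192.4327       577.2981
  4     5,225.00     4,241.7800    16,967.1198
  Σ                  4,850.5143    18,163.4475
P = 4,850.5143; Macaulay duration = 18,163.4475 / 4,850.5143 = 3.74464 half-year periods = 1.87232 years.
Modified duration = D_Mac / (1 + y) = 1.87232 / 1.0535 = 1.77724 years.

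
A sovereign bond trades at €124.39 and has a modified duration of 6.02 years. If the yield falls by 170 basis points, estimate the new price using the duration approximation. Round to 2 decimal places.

€137.12

Duration approximation: ΔP/P ≈ -D_mod · Δy = -6.02 × (-0.017) = +0.102340.
New price ≈ 124.39 × (1 + 0.102340) = 137.1200726.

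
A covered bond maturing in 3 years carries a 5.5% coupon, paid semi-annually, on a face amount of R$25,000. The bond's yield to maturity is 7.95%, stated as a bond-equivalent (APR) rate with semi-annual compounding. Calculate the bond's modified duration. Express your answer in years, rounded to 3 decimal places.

2.692 years

Periodic yield y = 0.03975. First find Macaulay duration:
  t   CF        PV=CF/(1+0.03975)^t    t·PV
  1       687.50       661.2166       661.2166
  2       687.50       635.9381     1,271.8762
  3       687.50       611.6260     1,834.8779
  4       687.50       588.2433     2,352.9732
  5       687.50       565.7546     2,828.7728
  6    25,687.50    20,330.5096   121,983.0577
  Σ                 23,393.2882   130,932.7744
P = 23,393.2882; Macaulay duration = 130,932.7744 / 23,393.2882 = 5.59702 half-year periods = 2.79851 years.
Modified duration = D_Mac / (1 + y) = 2.79851 / 1.03975 = 2.69152 years.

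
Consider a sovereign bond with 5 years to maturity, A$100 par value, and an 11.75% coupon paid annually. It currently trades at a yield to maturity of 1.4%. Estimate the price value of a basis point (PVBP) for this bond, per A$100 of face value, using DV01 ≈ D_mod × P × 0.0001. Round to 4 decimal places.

Periodic yield y = 0.014.
  t   CF        PV=CF/(1+0.014)^t    t·PV
  1        11.75        11.5878        11.5878
  2        11.75        11.4278        22.8556
  3        11.75        11.2700        33.8100
  4        11.75        11.1144        44.4576
  5       111.75       104.2456       521.2280
  Σ                    149.6456       633.9390
P = 149.6456; D_Mac = 4.23627 yrs; D_mod = 4.17778 yrs.
DV01 ≈ 4.17778 × 149.6456 × 0.0001 = 0.062519.

A$0.0625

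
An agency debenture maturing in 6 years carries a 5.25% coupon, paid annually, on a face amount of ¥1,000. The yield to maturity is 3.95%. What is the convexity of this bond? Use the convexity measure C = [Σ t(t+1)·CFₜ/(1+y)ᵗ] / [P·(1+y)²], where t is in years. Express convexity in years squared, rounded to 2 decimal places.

With y = 0.0395:
  t   CF        PV=CF/(1+0.0395)^t    t·PV        t(t+1)·PV
  1        52.50        50.5051        50.5051         101.0101
  2        52.50        48.5859        97.1718         291.5154
  3        52.50        46.7397       140.2191         560.8763
  4        52.50        44.9636       179.8545         899.2725
  5        52.50        43.2551       216.2753       1,297.6515
  6     1,052.50       834.2095     5,005.2571      35,036.7999
  Σ                  1,068.2588     5,689.2828      38,187.1258
P = 1,068.2588.
Convexity = Σ t(t+1)·PV / [P·(1+y)²] = 38,187.1258 / (1,068.2588 × 1.080560) = 33.08198.

33.08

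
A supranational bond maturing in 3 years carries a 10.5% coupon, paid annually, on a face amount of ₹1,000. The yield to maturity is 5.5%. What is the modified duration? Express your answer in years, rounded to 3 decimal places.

2.599 years

Periodic yield y = 0.055. First find Macaulay duration:
  t   CF        PV=CF/(1+0.055)^t    t·PV
  1       105.00        99.5261        99.5261
  2       105.00        94.3375       188.6750
  3     1,105.00       941.0331     2,823.0993
  Σ                  1,134.8967     3,111.3004
P = 1,134.8967; Macaulay duration = 3,111.3004 / 1,134.8967 = 2.74148 years.
Modified duration = D_Mac / (1 + y) = 2.74148 / 1.055 = 2.59856 years.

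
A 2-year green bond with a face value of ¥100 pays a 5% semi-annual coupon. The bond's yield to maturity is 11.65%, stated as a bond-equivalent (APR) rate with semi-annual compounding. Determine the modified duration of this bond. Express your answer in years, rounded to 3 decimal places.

1.817 years

Periodic yield y = 0.05825. First find Macaulay duration:
  t   CF        PV=CF/(1+0.05825)^t    t·PV
  1         2.50         2.3624         2.3624
  2         2.50         2.2324         4.4647
  3         2.50         2.1095         6.3284
  4       102.50        81.7280       326.9119
  Σ                     88.4322       340.0675
P = 88.4322; Macaulay duration = 340.0675 / 88.4322 = 3.84552 half-year periods = 1.92276 years.
Modified duration = D_Mac / (1 + y) = 1.92276 / 1.05825 = 1.81692 years.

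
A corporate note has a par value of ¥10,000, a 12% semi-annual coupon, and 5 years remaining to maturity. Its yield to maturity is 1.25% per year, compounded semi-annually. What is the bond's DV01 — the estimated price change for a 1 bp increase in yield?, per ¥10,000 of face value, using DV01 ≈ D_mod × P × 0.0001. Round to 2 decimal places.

¥6.24

Periodic yield y = 0.00625.
  t   CF        PV=CF/(1+0.00625)^t    t·PV
  1       600.00       596.2733       596.2733
  2       600.00       592.5697     1,185.1395
  3       600.00       588.8892     1,766.6675
  4       600.00       585.2315     2,340.9259
  5       600.00       581.5965     2,907.9825
  6       600.00       577.9841     3,467.9046
  7       600.00       574.3941     4,020.7589
  8       600.00       570.8265     4,566.6118
  9       600.00       567.2810     5,105.5287
  10   10,600.00     9,959.7155    99,597.1547
  Σ                 15,194.7613   125,554.9473
P = 15,194.7613; D_Mac = 8.26304 half-year periods = 4.13152 yrs; D_mod = 4.10586 yrs.
DV01 ≈ 4.10586 × 15,194.7613 × 0.0001 = 6.238755.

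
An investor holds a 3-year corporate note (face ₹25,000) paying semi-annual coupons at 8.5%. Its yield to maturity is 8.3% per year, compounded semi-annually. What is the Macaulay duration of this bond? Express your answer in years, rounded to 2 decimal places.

2.71 years

Periodic yield y = 0.0415. Discount each cash flow and weight by its period:
  t   CF        PV=CF/(1+0.0415)^t    t·PV
  1     1,062.50     1,020.1632     1,020.1632
  2     1,062.50       979.5134     1,959.0268
  3     1,062.50       940.4834     2,821.4501
  4     1,062.50       903.0085     3,612.0340
  5     1,062.50       867.0269     4,335.1345
  6    26,062.50    20,420.2205   122,521.3228
  Σ                 25,130.4159   136,269.1314
Price P = Σ PV = 25,130.4159.
Macaulay duration = Σ(t·PV) / P = 136,269.1314 / 25,130.4159 = 5.42248 half-year periods.
In years: 5.42248 / 2 = 2.71124 years.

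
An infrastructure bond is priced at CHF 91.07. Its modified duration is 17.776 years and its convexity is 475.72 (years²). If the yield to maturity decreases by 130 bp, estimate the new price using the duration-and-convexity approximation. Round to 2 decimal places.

Duration effect: -D_mod·Δy = -17.776 × (-0.013) = +0.231088
Convexity effect: ½·C·(Δy)² = 0.5 × 475.72 × (-0.013)² = +0.04019834
ΔP/P ≈ +0.231088 + 0.04019834 = +0.27128634
New price ≈ 91.07 × (1 + 0.27128634) = 115.7760469838.

CHF 115.78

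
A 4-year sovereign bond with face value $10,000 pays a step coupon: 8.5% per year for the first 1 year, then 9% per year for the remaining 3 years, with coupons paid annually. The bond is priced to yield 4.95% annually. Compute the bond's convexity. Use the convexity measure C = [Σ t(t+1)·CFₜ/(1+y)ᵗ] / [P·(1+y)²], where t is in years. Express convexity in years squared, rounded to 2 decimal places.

With y = 0.0495:
  t   CF        PV=CF/(1+0.0495)^t    t·PV        t(t+1)·PV
  1       850.00       809.9095       809.9095       1,619.8190
  2       900.00       817.1045     1,634.2091       4,902.6272
  3       900.00       778.5655     2,335.6966       9,342.7865
  4    10,900.00     8,984.5582    35,938.2328     179,691.1640
  Σ                 11,390.1378    40,718.0480     195,556.3967
P = 11,390.1378.
Convexity = Σ t(t+1)·PV / [P·(1+y)²] = 195,556.3967 / (11,390.1378 × 1.101450) = 15.58756.

15.59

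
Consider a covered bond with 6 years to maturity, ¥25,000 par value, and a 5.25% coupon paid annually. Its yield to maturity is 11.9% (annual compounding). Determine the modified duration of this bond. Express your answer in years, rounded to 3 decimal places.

4.609 years

Periodic yield y = 0.119. First find Macaulay duration:
  t   CF        PV=CF/(1+0.119)^t    t·PV
  1     1,312.50     1,172.9223     1,172.9223
  2     1,312.50     1,048.1879     2,096.3758
  3     1,312.50       936.7184     2,810.1552
  4     1,312.50       837.1031     3,348.4125
  5     1,312.50       748.0814     3,740.4072
  6    26,312.50    13,402.3697    80,414.2183
  Σ                 18,145.3828    93,582.4912
P = 18,145.3828; Macaulay duration = 93,582.4912 / 18,145.3828 = 5.15737 years.
Modified duration = D_Mac / (1 + y) = 5.15737 / 1.119 = 4.60891 years.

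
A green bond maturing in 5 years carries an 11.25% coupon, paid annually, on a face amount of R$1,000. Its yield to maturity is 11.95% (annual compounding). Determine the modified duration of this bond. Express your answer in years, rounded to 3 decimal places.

Periodic yield y = 0.1195. First find Macaulay duration:
  t   CF        PV=CF/(1+0.1195)^t    t·PV
  1       112.50       100.4913       100.4913
  2       112.50        89.7644       179.5289
  3       112.50        80.1826       240.5479
  4       112.50        71.6236       286.4944
  5     1,112.50       632.6733     3,163.3667
  Σ                    974.7353     3,970.4291
P = 974.7353; Macaulay duration = 3,970.4291 / 974.7353 = 4.07334 years.
Modified duration = D_Mac / (1 + y) = 4.07334 / 1.1195 = 3.63854 years.

3.639 years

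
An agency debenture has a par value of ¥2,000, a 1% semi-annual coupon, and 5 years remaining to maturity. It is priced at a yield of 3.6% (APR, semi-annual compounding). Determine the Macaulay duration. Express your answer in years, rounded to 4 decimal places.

4.8804 years

Periodic yield y = 0.018. Discount each cash flow and weight by its period:
  t   CF        PV=CF/(1+0.018)^t    t·PV
  1        10.00         9.8232         9.8232
  2        10.00         9.6495        19.2990
  3        10.00         9.4789        28.4366
  4        10.00         9.3113        37.2451
  5        10.00         9.1466        45.7331
  6        10.00         8.9849        53.9094
  7        10.00         8.8260        61.7822
  8        10.00         8.6700        69.3598
  9        10.00         8.5167        76.6501
  10    2,010.00     1,681.5829    16,815.8288
  Σ                  1,763.9899    17,218.0673
Price P = Σ PV = 1,763.9899.
Macaulay duration = Σ(t·PV) / P = 17,218.0673 / 1,763.9899 = 9.76086 half-year periods.
In years: 9.76086 / 2 = 4.88043 years.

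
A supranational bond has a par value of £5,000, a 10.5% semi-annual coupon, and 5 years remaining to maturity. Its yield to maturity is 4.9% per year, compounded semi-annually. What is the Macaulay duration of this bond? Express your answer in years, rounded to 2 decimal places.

Periodic yield y = 0.0245. Discount each cash flow and weight by its period:
  t   CF        PV=CF/(1+0.0245)^t    t·PV
  1       262.50       256.2225       256.2225
  2       262.50       250.0952       500.1904
  3       262.50       244.1144       732.3432
  4       262.50       238.2766       953.1065
  5       262.50       232.5785     1,162.8923
  6       262.50       227.0166     1,362.0993
  7       262.50       221.5877     1,551.1136
  8       262.50       216.2886     1,730.3087
  9       262.50       211.1162     1,900.0462
  10    5,262.50     4,131.1644    41,311.6443
  Σ                  6,228.4607    51,459.9672
Price P = Σ PV = 6,228.4607.
Macaulay duration = Σ(t·PV) / P = 51,459.9672 / 6,228.4607 = 8.26207 half-year periods.
In years: 8.26207 / 2 = 4.13103 years.

4.13 years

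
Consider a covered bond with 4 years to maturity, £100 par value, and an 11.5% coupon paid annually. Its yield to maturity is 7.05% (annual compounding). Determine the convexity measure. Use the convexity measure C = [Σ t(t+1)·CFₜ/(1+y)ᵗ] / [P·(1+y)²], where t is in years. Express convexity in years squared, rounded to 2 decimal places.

With y = 0.0705:
  t   CF        PV=CF/(1+0.0705)^t    t·PV        t(t+1)·PV
  1        11.50        10.7426        10.7426          21.4853
  2        11.50        10.0352        20.0703          60.2110
  3        11.50         9.3743        28.1228         112.4913
  4       111.50        84.9040       339.6160       1,698.0801
  Σ                    115.0561       398.5518       1,892.2677
P = 115.0561.
Convexity = Σ t(t+1)·PV / [P·(1+y)²] = 1,892.2677 / (115.0561 × 1.145970) = 14.35158.

14.35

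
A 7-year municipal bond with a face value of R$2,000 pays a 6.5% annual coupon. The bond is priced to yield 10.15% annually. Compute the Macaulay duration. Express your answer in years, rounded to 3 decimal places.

5.706 years

Periodic yield y = 0.1015. Discount each cash flow and weight by its year:
  t   CF        PV=CF/(1+0.1015)^t    t·PV
  1       130.00       118.0209       118.0209
  2       130.00       107.1456       214.2912
  3       130.00        97.2724       291.8173
  4       130.00        88.3091       353.2363
  5       130.00        80.1717       400.8583
  6       130.00        72.7841       436.7044
  7     2,130.00     1,082.6500     7,578.5502
  Σ                  1,646.3538     9,393.4787
Price P = Σ PV = 1,646.3538.
Macaulay duration = Σ(t·PV) / P = 9,393.4787 / 1,646.3538 = 5.70563 years.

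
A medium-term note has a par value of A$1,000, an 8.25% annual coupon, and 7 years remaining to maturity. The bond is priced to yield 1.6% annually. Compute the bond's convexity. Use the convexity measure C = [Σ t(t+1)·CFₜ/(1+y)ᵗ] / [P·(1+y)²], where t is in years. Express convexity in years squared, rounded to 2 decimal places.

42.34

With y = 0.016:
  t   CF        PV=CF/(1+0.016)^t    t·PV        t(t+1)·PV
  1        82.50        81.2008        81.2008         162.4016
  2        82.50        79.9220       159.8441         479.5322
  3        82.50        78.6634       235.9903         943.9610
  4        82.50        77.4246       309.6985       1,548.4925
  5        82.50        76.2053       381.0267       2,286.1602
  6        82.50        75.0053       450.0315       3,150.2208
  7     1,082.50       968.6613     6,780.6291      54,245.0328
  Σ                  1,437.0828     8,398.4210      62,815.8012
P = 1,437.0828.
Convexity = Σ t(t+1)·PV / [P·(1+y)²] = 62,815.8012 / (1,437.0828 × 1.032256) = 42.34476.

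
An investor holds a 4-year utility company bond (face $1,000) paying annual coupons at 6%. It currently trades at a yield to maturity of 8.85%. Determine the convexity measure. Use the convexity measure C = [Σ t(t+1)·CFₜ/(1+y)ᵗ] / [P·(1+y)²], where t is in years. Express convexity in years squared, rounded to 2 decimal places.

14.95

With y = 0.0885:
  t   CF        PV=CF/(1+0.0885)^t    t·PV        t(t+1)·PV
  1        60.00        55.1217        55.1217         110.2435
  2        60.00        50.6401       101.2802         303.8405
  3        60.00        46.5228       139.5684         558.2737
  4     1,060.00       755.0785     3,020.3142      15,101.5710
  Σ                    907.3632     3,316.2845      16,073.9286
P = 907.3632.
Convexity = Σ t(t+1)·PV / [P·(1+y)²] = 16,073.9286 / (907.3632 × 1.184832) = 14.95147.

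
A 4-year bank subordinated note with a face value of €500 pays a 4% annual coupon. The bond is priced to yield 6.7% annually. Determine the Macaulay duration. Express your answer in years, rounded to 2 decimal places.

Periodic yield y = 0.067. Discount each cash flow and weight by its year:
  t   CF        PV=CF/(1+0.067)^t    t·PV
  1        20.00        18.7441        18.7441
  2        20.00        17.5671        35.1343
  3        20.00        16.4641        49.3922
  4       520.00       401.1859     1,604.7436
  Σ                    453.9612     1,708.0142
Price P = Σ PV = 453.9612.
Macaulay duration = Σ(t·PV) / P = 1,708.0142 / 453.9612 = 3.76247 years.

3.76 years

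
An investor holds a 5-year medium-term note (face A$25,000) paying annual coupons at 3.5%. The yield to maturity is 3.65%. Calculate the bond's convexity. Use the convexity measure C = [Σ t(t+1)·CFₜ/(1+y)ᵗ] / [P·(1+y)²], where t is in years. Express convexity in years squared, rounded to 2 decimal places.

25.49

With y = 0.0365:
  t   CF        PV=CF/(1+0.0365)^t    t·PV        t(t+1)·PV
  1       875.00       844.1872       844.1872       1,688.3743
  2       875.00       814.4594     1,628.9188       4,886.7564
  3       875.00       785.7785     2,357.3355       9,429.3418
  4       875.00       758.1076     3,032.4302      15,162.1512
  5    25,875.00    21,628.8698   108,144.3490     648,866.0940
  Σ                 24,831.4024   116,007.2207     680,032.7178
P = 24,831.4024.
Convexity = Σ t(t+1)·PV / [P·(1+y)²] = 680,032.7178 / (24,831.4024 × 1.074332) = 25.49118.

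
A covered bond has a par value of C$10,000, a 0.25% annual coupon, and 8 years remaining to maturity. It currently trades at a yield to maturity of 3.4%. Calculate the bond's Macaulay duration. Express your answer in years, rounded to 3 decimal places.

7.919 years

Periodic yield y = 0.034. Discount each cash flow and weight by its year:
  t   CF        PV=CF/(1+0.034)^t    t·PV
  1        25.00        24.1779        24.1779
  2        25.00        23.3829        46.7659
  3        25.00        22.6141        67.8422
  4        25.00        21.8705        87.4818
  5        25.00        21.1513       105.7566
  6        25.00        20.4558       122.7349
  7        25.00        19.7832       138.4823
  8    10,025.00     7,672.2028    61,377.6220
  Σ                  7,825.6385    61,970.8635
Price P = Σ PV = 7,825.6385.
Macaulay duration = Σ(t·PV) / P = 61,970.8635 / 7,825.6385 = 7.91895 years.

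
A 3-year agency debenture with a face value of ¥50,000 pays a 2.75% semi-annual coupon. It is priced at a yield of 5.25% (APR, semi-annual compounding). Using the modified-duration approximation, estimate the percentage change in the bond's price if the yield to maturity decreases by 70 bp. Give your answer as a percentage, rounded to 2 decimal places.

+1.98%

Periodic yield y = 0.02625. Modified duration first:
  t   CF        PV=CF/(1+0.02625)^t    t·PV
  1       687.50       669.9147       669.9147
  2       687.50       652.7793     1,305.5586
  3       687.50       636.0821     1,908.2464
  4       687.50       619.8121     2,479.2482
  5       687.50       603.9582     3,019.7908
  6    50,687.50    43,389.2208   260,335.3247
  Σ                 46,571.7671   269,718.0834
P = 46,571.7671; D_Mac = 5.79145 half-year periods = 2.89573 yrs; D_mod = 2.89573/(1+0.02625) = 2.82166 yrs.
ΔP/P ≈ -D_mod · Δy = -2.82166 × (-0.007) = +0.019752 = +1.9752%.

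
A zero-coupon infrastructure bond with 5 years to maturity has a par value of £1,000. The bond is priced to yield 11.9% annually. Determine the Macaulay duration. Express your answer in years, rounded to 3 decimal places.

A zero-coupon bond has a single cash flow at maturity, so its Macaulay duration equals its maturity: 5 years.

5.000 years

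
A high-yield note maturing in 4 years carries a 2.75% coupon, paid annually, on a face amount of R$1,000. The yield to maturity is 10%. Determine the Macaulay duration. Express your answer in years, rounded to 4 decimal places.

3.8168 years

Periodic yield y = 0.1. Discount each cash flow and weight by its year:
  t   CF        PV=CF/(1+0.1)^t    t·PV
  1        27.50        25.0000        25.0000
  2        27.50        22.7273        45.4545
  3        27.50        20.6612        61.9835
  4     1,027.50       701.7963     2,807.1853
  Σ                    770.1848     2,939.6233
Price P = Σ PV = 770.1848.
Macaulay duration = Σ(t·PV) / P = 2,939.6233 / 770.1848 = 3.81678 years.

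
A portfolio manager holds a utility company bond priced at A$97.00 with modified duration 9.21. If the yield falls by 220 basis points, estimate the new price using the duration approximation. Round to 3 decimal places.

A$116.654

Duration approximation: ΔP/P ≈ -D_mod · Δy = -9.21 × (-0.022) = +0.202620.
New price ≈ 97.00 × (1 + 0.202620) = 116.65414.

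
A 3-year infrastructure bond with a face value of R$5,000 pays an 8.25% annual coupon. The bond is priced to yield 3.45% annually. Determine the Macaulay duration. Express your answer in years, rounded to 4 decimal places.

2.7915 years

Periodic yield y = 0.0345. Discount each cash flow and weight by its year:
  t   CF        PV=CF/(1+0.0345)^t    t·PV
  1       412.50       398.7434       398.7434
  2       412.50       385.4455       770.8910
  3     5,412.50     4,888.8468    14,666.5403
  Σ                  5,673.0356    15,836.1746
Price P = Σ PV = 5,673.0356.
Macaulay duration = Σ(t·PV) / P = 15,836.1746 / 5,673.0356 = 2.79148 years.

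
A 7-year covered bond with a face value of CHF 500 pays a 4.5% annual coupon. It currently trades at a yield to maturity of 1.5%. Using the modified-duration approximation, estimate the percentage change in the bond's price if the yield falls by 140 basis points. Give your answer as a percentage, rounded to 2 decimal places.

Periodic yield y = 0.015. Modified duration first:
  t   CF        PV=CF/(1+0.015)^t    t·PV
  1        22.50        22.1675        22.1675
  2        22.50        21.8399        43.6798
  3        22.50        21.5171        64.5514
  4        22.50        21.1991        84.7966
  5        22.50        20.8859       104.4293
  6        22.50        20.5772       123.4632
  7       522.50       470.7865     3,295.5055
  Σ                    598.9732     3,738.5932
P = 598.9732; D_Mac = 6.24167 yrs; D_mod = 6.24167/(1+0.015) = 6.14943 yrs.
ΔP/P ≈ -D_mod · Δy = -6.14943 × (-0.014) = +0.086092 = +8.6092%.

+8.61%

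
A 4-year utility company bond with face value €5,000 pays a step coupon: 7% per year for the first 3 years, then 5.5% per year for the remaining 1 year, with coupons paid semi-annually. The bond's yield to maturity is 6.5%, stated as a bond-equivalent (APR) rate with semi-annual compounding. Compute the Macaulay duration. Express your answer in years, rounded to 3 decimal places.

Periodic yield y = 0.0325. Discount each cash flow and weight by its period:
  t   CF        PV=CF/(1+0.0325)^t    t·PV
  1       175.00       169.4915       169.4915
  2       175.00       164.1564       328.3129
  3       175.00       158.9893       476.9679
  4       175.00       153.9848       615.9391
  5       175.00       149.1378       745.6890
  6       175.00       144.4434       866.6604
  7       137.50       109.9189       769.4321
  8     5,137.50     3,977.6938    31,821.5507
  Σ                  5,027.8159    35,794.0436
Price P = Σ PV = 5,027.8159.
Macaulay duration = Σ(t·PV) / P = 35,794.0436 / 5,027.8159 = 7.11920 half-year periods.
In years: 7.11920 / 2 = 3.55960 years.

3.560 years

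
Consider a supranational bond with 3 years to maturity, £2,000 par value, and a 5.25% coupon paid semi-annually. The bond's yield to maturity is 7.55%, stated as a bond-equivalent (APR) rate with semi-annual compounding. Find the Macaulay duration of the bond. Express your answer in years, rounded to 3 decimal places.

2.808 years

Periodic yield y = 0.03775. Discount each cash flow and weight by its period:
  t   CF        PV=CF/(1+0.03775)^t    t·PV
  1        52.50        50.5902        50.5902
  2        52.50        48.7499        97.4998
  3        52.50        46.9765       140.9296
  4        52.50        45.2677       181.0708
  5        52.50        43.6210       218.1050
  6     2,052.50     1,643.3373     9,860.0238
  Σ                  1,878.5427    10,548.2192
Price P = Σ PV = 1,878.5427.
Macaulay duration = Σ(t·PV) / P = 10,548.2192 / 1,878.5427 = 5.61511 half-year periods.
In years: 5.61511 / 2 = 2.80755 years.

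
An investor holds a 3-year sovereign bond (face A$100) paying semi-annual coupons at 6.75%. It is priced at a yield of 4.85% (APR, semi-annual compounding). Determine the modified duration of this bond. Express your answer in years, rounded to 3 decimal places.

2.707 years

Periodic yield y = 0.02425. First find Macaulay duration:
  t   CF        PV=CF/(1+0.02425)^t    t·PV
  1        3.375         3.2951         3.2951
  2        3.375         3.2171         6.4342
  3        3.375         3.1409         9.4227
  4        3.375         3.0665        12.2662
  5        3.375         2.9939        14.9697
  6      103.375        89.5323       537.1937
  Σ                    105.2459       583.5816
P = 105.2459; Macaulay duration = 583.5816 / 105.2459 = 5.54494 half-year periods = 2.77247 years.
Modified duration = D_Mac / (1 + y) = 2.77247 / 1.02425 = 2.70683 years.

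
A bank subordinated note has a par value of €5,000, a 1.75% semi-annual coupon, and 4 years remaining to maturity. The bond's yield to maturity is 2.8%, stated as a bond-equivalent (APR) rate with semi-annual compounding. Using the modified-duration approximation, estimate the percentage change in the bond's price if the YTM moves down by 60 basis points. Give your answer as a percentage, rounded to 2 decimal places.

+2.29%

Periodic yield y = 0.014. Modified duration first:
  t   CF        PV=CF/(1+0.014)^t    t·PV
  1        43.75        43.1460        43.1460
  2        43.75        42.5503        85.1005
  3        43.75        41.9628       125.8883
  4        43.75        41.3834       165.5336
  5        43.75        40.8120       204.0602
  6        43.75        40.2486       241.4913
  7        43.75        39.6929       277.8500
  8     5,043.75     4,512.8398    36,102.7180
  Σ                  4,802.6356    37,245.7880
P = 4,802.6356; D_Mac = 7.75528 half-year periods = 3.87764 yrs; D_mod = 3.87764/(1+0.014) = 3.82410 yrs.
ΔP/P ≈ -D_mod · Δy = -3.82410 × (-0.006) = +0.022945 = +2.2945%.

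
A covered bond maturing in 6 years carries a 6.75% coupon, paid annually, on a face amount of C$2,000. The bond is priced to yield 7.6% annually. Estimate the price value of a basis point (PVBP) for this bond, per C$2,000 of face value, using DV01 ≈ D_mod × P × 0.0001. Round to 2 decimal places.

Periodic yield y = 0.076.
  t   CF        PV=CF/(1+0.076)^t    t·PV
  1       135.00       125.4647       125.4647
  2       135.00       116.6029       233.2057
  3       135.00       108.3670       325.1009
  4       135.00       100.7128       402.8512
  5       135.00        93.5993       467.9963
  6     2,135.00     1,375.7016     8,254.2098
  Σ                  1,920.4482     9,808.8286
P = 1,920.4482; D_Mac = 5.10757 yrs; D_mod = 4.74681 yrs.
DV01 ≈ 4.74681 × 1,920.4482 × 0.0001 = 0.911601.

C$0.91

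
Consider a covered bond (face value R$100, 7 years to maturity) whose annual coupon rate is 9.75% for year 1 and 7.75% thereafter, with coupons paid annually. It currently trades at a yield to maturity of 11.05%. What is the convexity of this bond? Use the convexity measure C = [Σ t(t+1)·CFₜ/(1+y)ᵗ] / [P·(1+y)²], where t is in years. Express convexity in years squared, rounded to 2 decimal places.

With y = 0.1105:
  t   CF        PV=CF/(1+0.1105)^t    t·PV        t(t+1)·PV
  1         9.75         8.7798         8.7798          17.5597
  2         7.75         6.2844        12.5688          37.7065
  3         7.75         5.6591        16.9772          67.9090
  4         7.75         5.0960        20.3839         101.9195
  5         7.75         4.5889        22.9445         137.6671
  6         7.75         4.1323        24.7937         173.5560
  7       107.75        51.7353       362.1474       2,897.1792
  Σ                     86.2758       468.5954       3,433.4970
P = 86.2758.
Convexity = Σ t(t+1)·PV / [P·(1+y)²] = 3,433.4970 / (86.2758 × 1.233210) = 32.27085.

32.27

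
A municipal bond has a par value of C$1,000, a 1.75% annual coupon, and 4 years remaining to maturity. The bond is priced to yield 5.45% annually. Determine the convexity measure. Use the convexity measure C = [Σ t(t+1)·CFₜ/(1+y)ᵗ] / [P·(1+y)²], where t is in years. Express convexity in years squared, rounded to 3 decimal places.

17.326

With y = 0.0545:
  t   CF        PV=CF/(1+0.0545)^t    t·PV        t(t+1)·PV
  1        17.50        16.5955        16.5955          33.1911
  2        17.50        15.7378        31.4757          94.4270
  3        17.50        14.9244        44.7733         179.0934
  4     1,017.50       822.9019     3,291.6077      16,458.0386
  Σ                    870.1598     3,384.4523      16,764.7501
P = 870.1598.
Convexity = Σ t(t+1)·PV / [P·(1+y)²] = 16,764.7501 / (870.1598 × 1.111970) = 17.32626.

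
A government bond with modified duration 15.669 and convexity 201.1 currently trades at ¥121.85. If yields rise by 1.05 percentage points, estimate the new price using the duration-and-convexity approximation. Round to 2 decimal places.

¥103.15

Duration effect: -D_mod·Δy = -15.669 × (+0.0105) = -0.1645245
Convexity effect: ½·C·(Δy)² = 0.5 × 201.1 × (0.0105)² = +0.0110856375
ΔP/P ≈ -0.1645245 + 0.0110856375 = -0.1534388625
New price ≈ 121.85 × (1 - 0.1534388625) = 103.153474604375.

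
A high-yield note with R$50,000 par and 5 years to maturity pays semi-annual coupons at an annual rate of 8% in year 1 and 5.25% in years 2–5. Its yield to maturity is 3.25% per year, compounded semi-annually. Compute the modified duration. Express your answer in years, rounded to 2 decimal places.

4.33 years

Periodic yield y = 0.01625. First find Macaulay duration:
  t   CF        PV=CF/(1+0.01625)^t    t·PV
  1     2,000.00     1,968.0197     1,968.0197
  2     2,000.00     1,936.5507     3,873.1015
  3     1,312.50     1,250.5401     3,751.6204
  4     1,312.50     1,230.5438     4,922.1752
  5     1,312.50     1,210.8672     6,054.3361
  6     1,312.50     1,191.5053     7,149.0315
  7     1,312.50     1,172.4529     8,207.1702
  8     1,312.50     1,153.7052     9,229.6415
  9     1,312.50     1,135.2573    10,217.3153
  10   51,312.50    43,673.4588   436,734.5884
  Σ                 55,922.9010   492,106.9997
P = 55,922.9010; Macaulay duration = 492,106.9997 / 55,922.9010 = 8.79974 half-year periods = 4.39987 years.
Modified duration = D_Mac / (1 + y) = 4.39987 / 1.01625 = 4.32952 years.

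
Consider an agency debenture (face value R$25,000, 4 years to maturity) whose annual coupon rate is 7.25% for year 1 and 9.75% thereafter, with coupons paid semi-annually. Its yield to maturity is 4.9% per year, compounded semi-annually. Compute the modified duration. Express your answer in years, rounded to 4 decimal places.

3.4318 years

Periodic yield y = 0.0245. First find Macaulay duration:
  t   CF        PV=CF/(1+0.0245)^t    t·PV
  1       906.25       884.5778       884.5778
  2       906.25       863.4240     1,726.8479
  3     1,218.75     1,133.3883     3,400.1650
  4     1,218.75     1,106.2844     4,425.1375
  5     1,218.75     1,079.8286     5,399.1429
  6     1,218.75     1,054.0054     6,324.0326
  7     1,218.75     1,028.7998     7,201.5989
  8    26,218.75    21,603.1102   172,824.8814
  Σ                 28,753.4185   202,186.3841
P = 28,753.4185; Macaulay duration = 202,186.3841 / 28,753.4185 = 7.03173 half-year periods = 3.51587 years.
Modified duration = D_Mac / (1 + y) = 3.51587 / 1.0245 = 3.43179 years.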